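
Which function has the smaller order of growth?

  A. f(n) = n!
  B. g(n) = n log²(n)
B

f(n) = n! is O(n!), while g(n) = n log²(n) is O(n log² n).
Since O(n log² n) grows slower than O(n!), g(n) is dominated.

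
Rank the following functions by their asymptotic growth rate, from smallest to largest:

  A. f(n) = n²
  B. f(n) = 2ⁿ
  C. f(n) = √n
C < A < B

Comparing growth rates:
C = √n is O(√n)
A = n² is O(n²)
B = 2ⁿ is O(2ⁿ)

Therefore, the order from slowest to fastest is: C < A < B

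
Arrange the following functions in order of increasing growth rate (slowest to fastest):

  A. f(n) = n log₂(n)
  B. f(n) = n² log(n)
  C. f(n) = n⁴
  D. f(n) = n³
A < B < D < C

Comparing growth rates:
A = n log₂(n) is O(n log n)
B = n² log(n) is O(n² log n)
D = n³ is O(n³)
C = n⁴ is O(n⁴)

Therefore, the order from slowest to fastest is: A < B < D < C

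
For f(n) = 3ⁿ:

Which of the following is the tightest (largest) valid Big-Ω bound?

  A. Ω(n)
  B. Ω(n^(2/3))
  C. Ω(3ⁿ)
C

f(n) = 3ⁿ is Ω(3ⁿ).
All listed options are valid Big-Ω bounds (lower bounds),
but Ω(3ⁿ) is the tightest (largest valid bound).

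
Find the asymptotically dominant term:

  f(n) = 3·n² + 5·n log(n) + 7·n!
7·n!

Looking at each term:
  - 3·n² is O(n²)
  - 5·n log(n) is O(n log n)
  - 7·n! is O(n!)

The term 7·n! (O(n!)) grows fastest and dominates all others.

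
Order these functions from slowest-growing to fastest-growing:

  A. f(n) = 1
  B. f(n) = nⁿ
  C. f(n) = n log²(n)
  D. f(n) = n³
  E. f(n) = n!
A < C < D < E < B

Comparing growth rates:
A = 1 is O(1)
C = n log²(n) is O(n log² n)
D = n³ is O(n³)
E = n! is O(n!)
B = nⁿ is O(nⁿ)

Therefore, the order from slowest to fastest is: A < C < D < E < B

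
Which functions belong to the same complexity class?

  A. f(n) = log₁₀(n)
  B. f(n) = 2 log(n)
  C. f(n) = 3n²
A and B

Examining each function:
  A. log₁₀(n) is O(log n)
  B. 2 log(n) is O(log n)
  C. 3n² is O(n²)

Functions A and B both have the same complexity class.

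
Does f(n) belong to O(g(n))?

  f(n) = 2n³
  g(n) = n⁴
True

f(n) = 2n³ is O(n³), and g(n) = n⁴ is O(n⁴).
Since O(n³) ⊆ O(n⁴) (f grows no faster than g), f(n) = O(g(n)) is true.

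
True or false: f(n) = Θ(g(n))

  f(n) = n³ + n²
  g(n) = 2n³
True

f(n) = n³ + n² and g(n) = 2n³ are both O(n³).
Since they have the same asymptotic growth rate, f(n) = Θ(g(n)) is true.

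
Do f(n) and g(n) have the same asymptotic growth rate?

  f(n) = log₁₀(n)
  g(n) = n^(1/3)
False

f(n) = log₁₀(n) is O(log n), and g(n) = n^(1/3) is O(n^(1/3)).
Since they have different growth rates, f(n) = Θ(g(n)) is false.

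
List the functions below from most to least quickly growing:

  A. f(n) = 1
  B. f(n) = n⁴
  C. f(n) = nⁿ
C > B > A

Comparing growth rates:
C = nⁿ is O(nⁿ)
B = n⁴ is O(n⁴)
A = 1 is O(1)

Therefore, the order from fastest to slowest is: C > B > A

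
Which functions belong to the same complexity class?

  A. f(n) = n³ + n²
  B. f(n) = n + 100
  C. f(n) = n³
A and C

Examining each function:
  A. n³ + n² is O(n³)
  B. n + 100 is O(n)
  C. n³ is O(n³)

Functions A and C both have the same complexity class.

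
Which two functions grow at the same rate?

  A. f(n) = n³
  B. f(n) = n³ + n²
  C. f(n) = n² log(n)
A and B

Examining each function:
  A. n³ is O(n³)
  B. n³ + n² is O(n³)
  C. n² log(n) is O(n² log n)

Functions A and B both have the same complexity class.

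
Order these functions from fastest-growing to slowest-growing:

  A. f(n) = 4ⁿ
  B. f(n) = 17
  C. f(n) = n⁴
A > C > B

Comparing growth rates:
A = 4ⁿ is O(4ⁿ)
C = n⁴ is O(n⁴)
B = 17 is O(1)

Therefore, the order from fastest to slowest is: A > C > B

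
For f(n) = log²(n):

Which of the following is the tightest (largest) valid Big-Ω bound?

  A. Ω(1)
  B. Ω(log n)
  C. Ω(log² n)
C

f(n) = log²(n) is Ω(log² n).
All listed options are valid Big-Ω bounds (lower bounds),
but Ω(log² n) is the tightest (largest valid bound).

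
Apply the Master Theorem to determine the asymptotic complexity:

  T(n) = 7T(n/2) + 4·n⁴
Θ(n⁴)

Master Theorem: a = 7, b = 2, f(n) = 4·n⁴.
Compute the critical exponent d = log₂(7) = 2.807.
Compare f(n) = Θ(n⁴) against n^d:
  k = 4 > d = 2.807, so f(n) = Ω(n^(d+ε)) — Case 3.
  Regularity: a·(n/b)^4/n^4 = a/b^4 = 7/16 < 1 ✓.
  The top-level work dominates: T(n) = Θ(f(n)) = Θ(n⁴).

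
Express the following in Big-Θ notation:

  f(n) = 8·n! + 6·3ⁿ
Θ(n!)

Order the terms by growth rate: 6·3ⁿ ≺ 8·n!.
The fastest-growing term 8·n! dominates as n → ∞; dropping its constant factor gives Θ(n!).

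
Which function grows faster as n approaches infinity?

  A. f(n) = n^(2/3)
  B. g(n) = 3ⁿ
B

f(n) = n^(2/3) is O(n^(2/3)), while g(n) = 3ⁿ is O(3ⁿ).
Since O(3ⁿ) grows faster than O(n^(2/3)), g(n) dominates.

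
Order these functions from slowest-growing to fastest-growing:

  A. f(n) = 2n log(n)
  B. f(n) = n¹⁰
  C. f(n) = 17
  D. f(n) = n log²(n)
C < A < D < B

Comparing growth rates:
C = 17 is O(1)
A = 2n log(n) is O(n log n)
D = n log²(n) is O(n log² n)
B = n¹⁰ is O(n¹⁰)

Therefore, the order from slowest to fastest is: C < A < D < B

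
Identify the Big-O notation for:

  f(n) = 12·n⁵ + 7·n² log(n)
O(n⁵)

The dominant term in 12·n⁵ + 7·n² log(n) is 12·n⁵, which is Θ(n⁵).
Lower-order terms (7·n² log(n)) are asymptotically negligible.
Constants are absorbed, so the tightest bound is O(n⁵).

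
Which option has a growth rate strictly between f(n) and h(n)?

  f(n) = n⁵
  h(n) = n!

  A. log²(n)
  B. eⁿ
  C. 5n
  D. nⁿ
B

We need g(n) with n⁵ = o(g(n)) and g(n) = o(n!), i.e. O(n⁵) ≺ g ≺ O(n!).
Check each option:
  A. log²(n) — O(log² n) does not grow strictly faster than f(n)
  B. eⁿ — O(eⁿ) is strictly between O(n⁵) and O(n!) ✓
  C. 5n — O(n) does not grow strictly faster than f(n)
  D. nⁿ — O(nⁿ) does not grow strictly slower than h(n)

Only option B (eⁿ) lies strictly between.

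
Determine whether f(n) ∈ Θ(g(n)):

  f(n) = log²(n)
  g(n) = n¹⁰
False

f(n) = log²(n) is O(log² n), and g(n) = n¹⁰ is O(n¹⁰).
Since they have different growth rates, f(n) = Θ(g(n)) is false.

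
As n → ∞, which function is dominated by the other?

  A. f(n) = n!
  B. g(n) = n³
B

f(n) = n! is O(n!), while g(n) = n³ is O(n³).
Since O(n³) grows slower than O(n!), g(n) is dominated.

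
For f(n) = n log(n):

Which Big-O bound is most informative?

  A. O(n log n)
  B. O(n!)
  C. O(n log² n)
A

f(n) = n log(n) is O(n log n).
All listed options are valid Big-O bounds (upper bounds),
but O(n log n) is the tightest (smallest valid bound).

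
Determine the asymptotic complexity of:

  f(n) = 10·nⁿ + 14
O(nⁿ)

The dominant term in 10·nⁿ + 14 is 10·nⁿ, which is Θ(nⁿ).
Lower-order terms (14) are asymptotically negligible.
Constants are absorbed, so the tightest bound is O(nⁿ).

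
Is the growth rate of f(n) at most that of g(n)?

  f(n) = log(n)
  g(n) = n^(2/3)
True

f(n) = log(n) is O(log n), and g(n) = n^(2/3) is O(n^(2/3)).
Since O(log n) ⊆ O(n^(2/3)) (f grows no faster than g), f(n) = O(g(n)) is true.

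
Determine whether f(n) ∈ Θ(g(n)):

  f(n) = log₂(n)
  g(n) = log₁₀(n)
True

f(n) = log₂(n) and g(n) = log₁₀(n) are both O(log n).
Since they have the same asymptotic growth rate, f(n) = Θ(g(n)) is true.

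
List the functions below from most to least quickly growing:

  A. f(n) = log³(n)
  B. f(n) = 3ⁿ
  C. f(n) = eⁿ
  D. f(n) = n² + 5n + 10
B > C > D > A

Comparing growth rates:
B = 3ⁿ is O(3ⁿ)
C = eⁿ is O(eⁿ)
D = n² + 5n + 10 is O(n²)
A = log³(n) is O(log³ n)

Therefore, the order from fastest to slowest is: B > C > D > A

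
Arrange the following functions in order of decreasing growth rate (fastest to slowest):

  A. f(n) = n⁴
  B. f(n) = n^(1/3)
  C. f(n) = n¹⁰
C > A > B

Comparing growth rates:
C = n¹⁰ is O(n¹⁰)
A = n⁴ is O(n⁴)
B = n^(1/3) is O(n^(1/3))

Therefore, the order from fastest to slowest is: C > A > B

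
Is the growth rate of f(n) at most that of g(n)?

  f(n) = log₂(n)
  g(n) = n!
True

f(n) = log₂(n) is O(log n), and g(n) = n! is O(n!).
Since O(log n) ⊆ O(n!) (f grows no faster than g), f(n) = O(g(n)) is true.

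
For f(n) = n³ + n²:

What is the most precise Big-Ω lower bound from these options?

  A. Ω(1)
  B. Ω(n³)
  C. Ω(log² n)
B

f(n) = n³ + n² is Ω(n³).
All listed options are valid Big-Ω bounds (lower bounds),
but Ω(n³) is the tightest (largest valid bound).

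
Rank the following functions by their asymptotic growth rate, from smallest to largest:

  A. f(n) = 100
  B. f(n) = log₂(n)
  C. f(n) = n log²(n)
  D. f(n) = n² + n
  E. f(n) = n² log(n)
A < B < C < D < E

Comparing growth rates:
A = 100 is O(1)
B = log₂(n) is O(log n)
C = n log²(n) is O(n log² n)
D = n² + n is O(n²)
E = n² log(n) is O(n² log n)

Therefore, the order from slowest to fastest is: A < B < C < D < E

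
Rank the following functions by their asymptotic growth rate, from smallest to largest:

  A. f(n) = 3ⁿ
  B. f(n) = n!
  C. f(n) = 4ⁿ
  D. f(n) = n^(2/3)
D < A < C < B

Comparing growth rates:
D = n^(2/3) is O(n^(2/3))
A = 3ⁿ is O(3ⁿ)
C = 4ⁿ is O(4ⁿ)
B = n! is O(n!)

Therefore, the order from slowest to fastest is: D < A < C < B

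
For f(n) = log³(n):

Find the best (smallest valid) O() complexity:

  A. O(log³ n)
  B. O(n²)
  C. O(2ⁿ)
A

f(n) = log³(n) is O(log³ n).
All listed options are valid Big-O bounds (upper bounds),
but O(log³ n) is the tightest (smallest valid bound).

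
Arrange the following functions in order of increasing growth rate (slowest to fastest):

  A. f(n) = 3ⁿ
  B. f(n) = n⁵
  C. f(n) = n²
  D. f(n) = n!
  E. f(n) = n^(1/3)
E < C < B < A < D

Comparing growth rates:
E = n^(1/3) is O(n^(1/3))
C = n² is O(n²)
B = n⁵ is O(n⁵)
A = 3ⁿ is O(3ⁿ)
D = n! is O(n!)

Therefore, the order from slowest to fastest is: E < C < B < A < D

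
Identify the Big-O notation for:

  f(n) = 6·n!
O(n!)

The dominant term in 6·n! is 6·n!, which is Θ(n!).
Constants are absorbed, so the tightest bound is O(n!).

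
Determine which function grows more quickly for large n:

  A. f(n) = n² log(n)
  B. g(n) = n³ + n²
B

f(n) = n² log(n) is O(n² log n), while g(n) = n³ + n² is O(n³).
Since O(n³) grows faster than O(n² log n), g(n) dominates.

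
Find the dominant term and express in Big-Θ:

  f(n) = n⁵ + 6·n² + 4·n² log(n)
Θ(n⁵)

Order the terms by growth rate: 6·n² ≺ 4·n² log(n) ≺ n⁵.
The fastest-growing term n⁵ dominates as n → ∞; dropping its constant factor gives Θ(n⁵).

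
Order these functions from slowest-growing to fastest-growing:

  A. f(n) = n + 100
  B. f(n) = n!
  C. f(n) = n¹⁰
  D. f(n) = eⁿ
A < C < D < B

Comparing growth rates:
A = n + 100 is O(n)
C = n¹⁰ is O(n¹⁰)
D = eⁿ is O(eⁿ)
B = n! is O(n!)

Therefore, the order from slowest to fastest is: A < C < D < B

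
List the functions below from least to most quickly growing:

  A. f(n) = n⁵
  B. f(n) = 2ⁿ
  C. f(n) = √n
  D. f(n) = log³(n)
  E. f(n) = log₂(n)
E < D < C < A < B

Comparing growth rates:
E = log₂(n) is O(log n)
D = log³(n) is O(log³ n)
C = √n is O(√n)
A = n⁵ is O(n⁵)
B = 2ⁿ is O(2ⁿ)

Therefore, the order from slowest to fastest is: E < D < C < A < B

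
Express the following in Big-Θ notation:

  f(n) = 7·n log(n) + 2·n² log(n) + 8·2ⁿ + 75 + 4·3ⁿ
Θ(3ⁿ)

Order the terms by growth rate: 75 ≺ 7·n log(n) ≺ 2·n² log(n) ≺ 8·2ⁿ ≺ 4·3ⁿ.
The fastest-growing term 4·3ⁿ dominates as n → ∞; dropping its constant factor gives Θ(3ⁿ).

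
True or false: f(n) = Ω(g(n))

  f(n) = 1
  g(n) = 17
True

f(n) = 1 and g(n) = 17 are both O(1).
Big-Ω permits equal growth rates (f ≥ c·g for some c > 0), so f(n) = Ω(g(n)) is true.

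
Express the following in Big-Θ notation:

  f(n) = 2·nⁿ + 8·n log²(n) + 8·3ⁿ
Θ(nⁿ)

Order the terms by growth rate: 8·n log²(n) ≺ 8·3ⁿ ≺ 2·nⁿ.
The fastest-growing term 2·nⁿ dominates as n → ∞; dropping its constant factor gives Θ(nⁿ).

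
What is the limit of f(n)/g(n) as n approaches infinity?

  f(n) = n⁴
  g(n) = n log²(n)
∞

Since n⁴ (O(n⁴)) grows faster than n log²(n) (O(n log² n)),
the ratio f(n)/g(n) → ∞ as n → ∞.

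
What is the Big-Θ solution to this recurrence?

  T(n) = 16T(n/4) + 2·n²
Θ(n² log n)

Master Theorem: a = 16, b = 4, f(n) = 2·n².
Compute the critical exponent d = log₄(16) = 2.
Compare f(n) = Θ(n²) against n^d:
  k = 2 = d, so f(n) = Θ(n^d) — Case 2.
  Work is balanced across levels: T(n) = Θ(n^d log n) = Θ(n² log n).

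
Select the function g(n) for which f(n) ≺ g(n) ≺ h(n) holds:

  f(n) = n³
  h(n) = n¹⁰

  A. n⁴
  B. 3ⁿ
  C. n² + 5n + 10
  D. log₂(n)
A

We need g(n) with n³ = o(g(n)) and g(n) = o(n¹⁰), i.e. O(n³) ≺ g ≺ O(n¹⁰).
Check each option:
  A. n⁴ — O(n⁴) is strictly between O(n³) and O(n¹⁰) ✓
  B. 3ⁿ — O(3ⁿ) does not grow strictly slower than h(n)
  C. n² + 5n + 10 — O(n²) does not grow strictly faster than f(n)
  D. log₂(n) — O(log n) does not grow strictly faster than f(n)

Only option A (n⁴) lies strictly between.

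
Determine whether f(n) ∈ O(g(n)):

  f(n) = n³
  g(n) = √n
False

f(n) = n³ is O(n³), and g(n) = √n is O(√n).
Since O(n³) grows faster than O(√n), f(n) = O(g(n)) is false.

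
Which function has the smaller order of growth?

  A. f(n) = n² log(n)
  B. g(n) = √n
B

f(n) = n² log(n) is O(n² log n), while g(n) = √n is O(√n).
Since O(√n) grows slower than O(n² log n), g(n) is dominated.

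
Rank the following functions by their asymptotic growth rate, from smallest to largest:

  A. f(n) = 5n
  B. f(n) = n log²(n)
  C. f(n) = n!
A < B < C

Comparing growth rates:
A = 5n is O(n)
B = n log²(n) is O(n log² n)
C = n! is O(n!)

Therefore, the order from slowest to fastest is: A < B < C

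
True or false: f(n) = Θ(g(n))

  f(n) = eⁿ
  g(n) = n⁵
False

f(n) = eⁿ is O(eⁿ), and g(n) = n⁵ is O(n⁵).
Since they have different growth rates, f(n) = Θ(g(n)) is false.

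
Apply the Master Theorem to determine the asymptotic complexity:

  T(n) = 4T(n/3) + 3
Θ(n^log₃(4))

Master Theorem: a = 4, b = 3, f(n) = 3.
Compute the critical exponent d = log₃(4) = 1.262.
Compare f(n) = Θ(1) against n^d:
  k = 0 < d = 1.262, so f(n) = O(n^(d-ε)) — Case 1.
  The recursion cost dominates: T(n) = Θ(n^d) = Θ(n^log₃(4)).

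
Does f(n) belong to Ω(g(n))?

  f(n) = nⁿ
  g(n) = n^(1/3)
True

f(n) = nⁿ is O(nⁿ), and g(n) = n^(1/3) is O(n^(1/3)).
Since O(nⁿ) grows at least as fast as O(n^(1/3)), f(n) = Ω(g(n)) is true.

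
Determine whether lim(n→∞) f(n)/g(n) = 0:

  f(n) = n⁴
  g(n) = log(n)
False

f(n) = n⁴ is O(n⁴), and g(n) = log(n) is O(log n).
Since O(n⁴) grows faster than or equal to O(log n), f(n) = o(g(n)) is false.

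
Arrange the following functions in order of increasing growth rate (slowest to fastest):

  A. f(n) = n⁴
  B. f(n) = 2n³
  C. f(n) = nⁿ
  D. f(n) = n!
B < A < D < C

Comparing growth rates:
B = 2n³ is O(n³)
A = n⁴ is O(n⁴)
D = n! is O(n!)
C = nⁿ is O(nⁿ)

Therefore, the order from slowest to fastest is: B < A < D < C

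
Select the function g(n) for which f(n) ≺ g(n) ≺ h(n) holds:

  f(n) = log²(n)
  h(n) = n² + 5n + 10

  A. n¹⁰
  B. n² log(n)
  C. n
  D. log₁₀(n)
C

We need g(n) with log²(n) = o(g(n)) and g(n) = o(n² + 5n + 10), i.e. O(log² n) ≺ g ≺ O(n²).
Check each option:
  A. n¹⁰ — O(n¹⁰) does not grow strictly slower than h(n)
  B. n² log(n) — O(n² log n) does not grow strictly slower than h(n)
  C. n — O(n) is strictly between O(log² n) and O(n²) ✓
  D. log₁₀(n) — O(log n) does not grow strictly faster than f(n)

Only option C (n) lies strictly between.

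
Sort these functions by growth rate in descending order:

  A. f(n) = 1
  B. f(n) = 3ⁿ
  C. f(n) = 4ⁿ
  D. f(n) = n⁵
C > B > D > A

Comparing growth rates:
C = 4ⁿ is O(4ⁿ)
B = 3ⁿ is O(3ⁿ)
D = n⁵ is O(n⁵)
A = 1 is O(1)

Therefore, the order from fastest to slowest is: C > B > D > A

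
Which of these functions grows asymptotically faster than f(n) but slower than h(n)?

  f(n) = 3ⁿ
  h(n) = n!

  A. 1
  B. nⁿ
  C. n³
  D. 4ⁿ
D

We need g(n) with 3ⁿ = o(g(n)) and g(n) = o(n!), i.e. O(3ⁿ) ≺ g ≺ O(n!).
Check each option:
  A. 1 — O(1) does not grow strictly faster than f(n)
  B. nⁿ — O(nⁿ) does not grow strictly slower than h(n)
  C. n³ — O(n³) does not grow strictly faster than f(n)
  D. 4ⁿ — O(4ⁿ) is strictly between O(3ⁿ) and O(n!) ✓

Only option D (4ⁿ) lies strictly between.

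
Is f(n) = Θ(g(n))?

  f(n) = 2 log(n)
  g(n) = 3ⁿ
False

f(n) = 2 log(n) is O(log n), and g(n) = 3ⁿ is O(3ⁿ).
Since they have different growth rates, f(n) = Θ(g(n)) is false.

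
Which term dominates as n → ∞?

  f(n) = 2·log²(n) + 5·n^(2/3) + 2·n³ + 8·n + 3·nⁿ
3·nⁿ

Looking at each term:
  - 2·log²(n) is O(log² n)
  - 5·n^(2/3) is O(n^(2/3))
  - 2·n³ is O(n³)
  - 8·n is O(n)
  - 3·nⁿ is O(nⁿ)

The term 3·nⁿ (O(nⁿ)) grows fastest and dominates all others.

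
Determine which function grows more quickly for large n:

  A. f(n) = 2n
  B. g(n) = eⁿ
B

f(n) = 2n is O(n), while g(n) = eⁿ is O(eⁿ).
Since O(eⁿ) grows faster than O(n), g(n) dominates.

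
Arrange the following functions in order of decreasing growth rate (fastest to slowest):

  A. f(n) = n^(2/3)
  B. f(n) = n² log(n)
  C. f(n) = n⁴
C > B > A

Comparing growth rates:
C = n⁴ is O(n⁴)
B = n² log(n) is O(n² log n)
A = n^(2/3) is O(n^(2/3))

Therefore, the order from fastest to slowest is: C > B > A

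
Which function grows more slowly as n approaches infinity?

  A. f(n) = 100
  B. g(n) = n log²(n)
A

f(n) = 100 is O(1), while g(n) = n log²(n) is O(n log² n).
Since O(1) grows slower than O(n log² n), f(n) is dominated.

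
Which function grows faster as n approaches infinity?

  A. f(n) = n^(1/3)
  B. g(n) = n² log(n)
B

f(n) = n^(1/3) is O(n^(1/3)), while g(n) = n² log(n) is O(n² log n).
Since O(n² log n) grows faster than O(n^(1/3)), g(n) dominates.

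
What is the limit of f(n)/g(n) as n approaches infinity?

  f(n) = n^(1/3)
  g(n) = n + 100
0

Since n^(1/3) (O(n^(1/3))) grows slower than n + 100 (O(n)),
the ratio f(n)/g(n) → 0 as n → ∞.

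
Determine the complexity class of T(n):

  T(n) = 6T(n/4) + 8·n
Θ(n^log₄(6))

Master Theorem: a = 6, b = 4, f(n) = 8·n.
Compute the critical exponent d = log₄(6) = 1.292.
Compare f(n) = Θ(n) against n^d:
  k = 1 < d = 1.292, so f(n) = O(n^(d-ε)) — Case 1.
  The recursion cost dominates: T(n) = Θ(n^d) = Θ(n^log₄(6)).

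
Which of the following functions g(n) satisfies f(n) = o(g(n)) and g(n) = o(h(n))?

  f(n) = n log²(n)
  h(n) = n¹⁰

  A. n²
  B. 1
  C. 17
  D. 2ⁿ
A

We need g(n) with n log²(n) = o(g(n)) and g(n) = o(n¹⁰), i.e. O(n log² n) ≺ g ≺ O(n¹⁰).
Check each option:
  A. n² — O(n²) is strictly between O(n log² n) and O(n¹⁰) ✓
  B. 1 — O(1) does not grow strictly faster than f(n)
  C. 17 — O(1) does not grow strictly faster than f(n)
  D. 2ⁿ — O(2ⁿ) does not grow strictly slower than h(n)

Only option A (n²) lies strictly between.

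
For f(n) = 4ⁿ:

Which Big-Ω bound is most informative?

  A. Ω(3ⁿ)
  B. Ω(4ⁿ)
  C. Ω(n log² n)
B

f(n) = 4ⁿ is Ω(4ⁿ).
All listed options are valid Big-Ω bounds (lower bounds),
but Ω(4ⁿ) is the tightest (largest valid bound).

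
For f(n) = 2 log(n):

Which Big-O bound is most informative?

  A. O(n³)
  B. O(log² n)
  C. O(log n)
C

f(n) = 2 log(n) is O(log n).
All listed options are valid Big-O bounds (upper bounds),
but O(log n) is the tightest (smallest valid bound).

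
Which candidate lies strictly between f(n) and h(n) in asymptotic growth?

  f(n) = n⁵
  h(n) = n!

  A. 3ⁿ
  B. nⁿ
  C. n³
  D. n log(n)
A

We need g(n) with n⁵ = o(g(n)) and g(n) = o(n!), i.e. O(n⁵) ≺ g ≺ O(n!).
Check each option:
  A. 3ⁿ — O(3ⁿ) is strictly between O(n⁵) and O(n!) ✓
  B. nⁿ — O(nⁿ) does not grow strictly slower than h(n)
  C. n³ — O(n³) does not grow strictly faster than f(n)
  D. n log(n) — O(n log n) does not grow strictly faster than f(n)

Only option A (3ⁿ) lies strictly between.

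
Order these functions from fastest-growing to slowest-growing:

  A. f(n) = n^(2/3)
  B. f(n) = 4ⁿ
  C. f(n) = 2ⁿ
B > C > A

Comparing growth rates:
B = 4ⁿ is O(4ⁿ)
C = 2ⁿ is O(2ⁿ)
A = n^(2/3) is O(n^(2/3))

Therefore, the order from fastest to slowest is: B > C > A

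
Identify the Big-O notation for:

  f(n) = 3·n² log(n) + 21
O(n² log n)

The dominant term in 3·n² log(n) + 21 is 3·n² log(n), which is Θ(n² log n).
Lower-order terms (21) are asymptotically negligible.
Constants are absorbed, so the tightest bound is O(n² log n).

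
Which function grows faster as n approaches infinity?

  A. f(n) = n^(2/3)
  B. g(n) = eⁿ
B

f(n) = n^(2/3) is O(n^(2/3)), while g(n) = eⁿ is O(eⁿ).
Since O(eⁿ) grows faster than O(n^(2/3)), g(n) dominates.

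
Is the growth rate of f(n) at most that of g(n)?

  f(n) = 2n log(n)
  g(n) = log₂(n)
False

f(n) = 2n log(n) is O(n log n), and g(n) = log₂(n) is O(log n).
Since O(n log n) grows faster than O(log n), f(n) = O(g(n)) is false.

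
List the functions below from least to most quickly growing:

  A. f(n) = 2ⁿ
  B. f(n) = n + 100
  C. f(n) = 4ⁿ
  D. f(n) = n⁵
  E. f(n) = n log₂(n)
B < E < D < A < C

Comparing growth rates:
B = n + 100 is O(n)
E = n log₂(n) is O(n log n)
D = n⁵ is O(n⁵)
A = 2ⁿ is O(2ⁿ)
C = 4ⁿ is O(4ⁿ)

Therefore, the order from slowest to fastest is: B < E < D < A < C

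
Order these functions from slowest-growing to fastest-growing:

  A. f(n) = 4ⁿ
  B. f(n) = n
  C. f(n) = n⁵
B < C < A

Comparing growth rates:
B = n is O(n)
C = n⁵ is O(n⁵)
A = 4ⁿ is O(4ⁿ)

Therefore, the order from slowest to fastest is: B < C < A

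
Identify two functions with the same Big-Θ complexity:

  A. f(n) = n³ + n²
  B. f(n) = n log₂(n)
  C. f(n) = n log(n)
B and C

Examining each function:
  A. n³ + n² is O(n³)
  B. n log₂(n) is O(n log n)
  C. n log(n) is O(n log n)

Functions B and C both have the same complexity class.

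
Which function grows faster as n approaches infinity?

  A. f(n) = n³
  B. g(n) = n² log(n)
A

f(n) = n³ is O(n³), while g(n) = n² log(n) is O(n² log n).
Since O(n³) grows faster than O(n² log n), f(n) dominates.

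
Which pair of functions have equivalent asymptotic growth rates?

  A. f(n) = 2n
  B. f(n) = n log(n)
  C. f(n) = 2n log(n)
B and C

Examining each function:
  A. 2n is O(n)
  B. n log(n) is O(n log n)
  C. 2n log(n) is O(n log n)

Functions B and C both have the same complexity class.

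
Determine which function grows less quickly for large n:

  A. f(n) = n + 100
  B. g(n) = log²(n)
B

f(n) = n + 100 is O(n), while g(n) = log²(n) is O(log² n).
Since O(log² n) grows slower than O(n), g(n) is dominated.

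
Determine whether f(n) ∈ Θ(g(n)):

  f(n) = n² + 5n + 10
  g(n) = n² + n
True

f(n) = n² + 5n + 10 and g(n) = n² + n are both O(n²).
Since they have the same asymptotic growth rate, f(n) = Θ(g(n)) is true.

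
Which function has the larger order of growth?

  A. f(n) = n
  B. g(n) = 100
A

f(n) = n is O(n), while g(n) = 100 is O(1).
Since O(n) grows faster than O(1), f(n) dominates.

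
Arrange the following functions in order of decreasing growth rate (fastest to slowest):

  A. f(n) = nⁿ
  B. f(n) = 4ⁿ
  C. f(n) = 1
A > B > C

Comparing growth rates:
A = nⁿ is O(nⁿ)
B = 4ⁿ is O(4ⁿ)
C = 1 is O(1)

Therefore, the order from fastest to slowest is: A > B > C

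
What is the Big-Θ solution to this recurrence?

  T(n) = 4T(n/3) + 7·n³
Θ(n³)

Master Theorem: a = 4, b = 3, f(n) = 7·n³.
Compute the critical exponent d = log₃(4) = 1.262.
Compare f(n) = Θ(n³) against n^d:
  k = 3 > d = 1.262, so f(n) = Ω(n^(d+ε)) — Case 3.
  Regularity: a·(n/b)^3/n^3 = a/b^3 = 4/27 < 1 ✓.
  The top-level work dominates: T(n) = Θ(f(n)) = Θ(n³).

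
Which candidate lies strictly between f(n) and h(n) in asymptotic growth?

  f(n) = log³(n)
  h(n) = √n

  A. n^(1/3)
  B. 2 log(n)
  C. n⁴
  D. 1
A

We need g(n) with log³(n) = o(g(n)) and g(n) = o(√n), i.e. O(log³ n) ≺ g ≺ O(√n).
Check each option:
  A. n^(1/3) — O(n^(1/3)) is strictly between O(log³ n) and O(√n) ✓
  B. 2 log(n) — O(log n) does not grow strictly faster than f(n)
  C. n⁴ — O(n⁴) does not grow strictly slower than h(n)
  D. 1 — O(1) does not grow strictly faster than f(n)

Only option A (n^(1/3)) lies strictly between.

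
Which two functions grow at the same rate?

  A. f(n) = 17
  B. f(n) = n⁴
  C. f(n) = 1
A and C

Examining each function:
  A. 17 is O(1)
  B. n⁴ is O(n⁴)
  C. 1 is O(1)

Functions A and C both have the same complexity class.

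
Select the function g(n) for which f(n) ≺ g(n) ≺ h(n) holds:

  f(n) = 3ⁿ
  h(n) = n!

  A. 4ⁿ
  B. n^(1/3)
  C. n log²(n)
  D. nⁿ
A

We need g(n) with 3ⁿ = o(g(n)) and g(n) = o(n!), i.e. O(3ⁿ) ≺ g ≺ O(n!).
Check each option:
  A. 4ⁿ — O(4ⁿ) is strictly between O(3ⁿ) and O(n!) ✓
  B. n^(1/3) — O(n^(1/3)) does not grow strictly faster than f(n)
  C. n log²(n) — O(n log² n) does not grow strictly faster than f(n)
  D. nⁿ — O(nⁿ) does not grow strictly slower than h(n)

Only option A (4ⁿ) lies strictly between.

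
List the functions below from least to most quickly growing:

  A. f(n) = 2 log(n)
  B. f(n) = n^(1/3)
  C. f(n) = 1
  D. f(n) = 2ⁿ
C < A < B < D

Comparing growth rates:
C = 1 is O(1)
A = 2 log(n) is O(log n)
B = n^(1/3) is O(n^(1/3))
D = 2ⁿ is O(2ⁿ)

Therefore, the order from slowest to fastest is: C < A < B < D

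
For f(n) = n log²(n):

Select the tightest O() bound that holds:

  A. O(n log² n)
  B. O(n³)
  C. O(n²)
A

f(n) = n log²(n) is O(n log² n).
All listed options are valid Big-O bounds (upper bounds),
but O(n log² n) is the tightest (smallest valid bound).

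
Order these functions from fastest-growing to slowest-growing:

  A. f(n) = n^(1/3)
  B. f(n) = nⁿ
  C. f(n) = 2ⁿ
B > C > A

Comparing growth rates:
B = nⁿ is O(nⁿ)
C = 2ⁿ is O(2ⁿ)
A = n^(1/3) is O(n^(1/3))

Therefore, the order from fastest to slowest is: B > C > A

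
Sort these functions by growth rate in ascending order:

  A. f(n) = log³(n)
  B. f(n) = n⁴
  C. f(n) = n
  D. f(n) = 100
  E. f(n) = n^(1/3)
D < A < E < C < B

Comparing growth rates:
D = 100 is O(1)
A = log³(n) is O(log³ n)
E = n^(1/3) is O(n^(1/3))
C = n is O(n)
B = n⁴ is O(n⁴)

Therefore, the order from slowest to fastest is: D < A < E < C < B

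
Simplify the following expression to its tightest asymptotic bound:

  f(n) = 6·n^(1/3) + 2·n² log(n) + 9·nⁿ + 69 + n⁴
Θ(nⁿ)

Order the terms by growth rate: 69 ≺ 6·n^(1/3) ≺ 2·n² log(n) ≺ n⁴ ≺ 9·nⁿ.
The fastest-growing term 9·nⁿ dominates as n → ∞; dropping its constant factor gives Θ(nⁿ).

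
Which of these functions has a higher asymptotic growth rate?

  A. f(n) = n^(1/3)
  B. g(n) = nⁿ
B

f(n) = n^(1/3) is O(n^(1/3)), while g(n) = nⁿ is O(nⁿ).
Since O(nⁿ) grows faster than O(n^(1/3)), g(n) dominates.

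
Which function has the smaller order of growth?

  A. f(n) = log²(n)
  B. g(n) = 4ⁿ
A

f(n) = log²(n) is O(log² n), while g(n) = 4ⁿ is O(4ⁿ).
Since O(log² n) grows slower than O(4ⁿ), f(n) is dominated.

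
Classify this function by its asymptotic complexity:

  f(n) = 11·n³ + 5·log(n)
O(n³)

The dominant term in 11·n³ + 5·log(n) is 11·n³, which is Θ(n³).
Lower-order terms (5·log(n)) are asymptotically negligible.
Constants are absorbed, so the tightest bound is O(n³).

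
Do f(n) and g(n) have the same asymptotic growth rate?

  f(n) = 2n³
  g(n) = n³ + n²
True

f(n) = 2n³ and g(n) = n³ + n² are both O(n³).
Since they have the same asymptotic growth rate, f(n) = Θ(g(n)) is true.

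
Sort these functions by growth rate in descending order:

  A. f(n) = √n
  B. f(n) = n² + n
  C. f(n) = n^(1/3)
B > A > C

Comparing growth rates:
B = n² + n is O(n²)
A = √n is O(√n)
C = n^(1/3) is O(n^(1/3))

Therefore, the order from fastest to slowest is: B > A > C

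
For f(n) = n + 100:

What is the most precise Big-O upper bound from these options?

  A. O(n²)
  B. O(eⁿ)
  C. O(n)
C

f(n) = n + 100 is O(n).
All listed options are valid Big-O bounds (upper bounds),
but O(n) is the tightest (smallest valid bound).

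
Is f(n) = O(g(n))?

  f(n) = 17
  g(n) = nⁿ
True

f(n) = 17 is O(1), and g(n) = nⁿ is O(nⁿ).
Since O(1) ⊆ O(nⁿ) (f grows no faster than g), f(n) = O(g(n)) is true.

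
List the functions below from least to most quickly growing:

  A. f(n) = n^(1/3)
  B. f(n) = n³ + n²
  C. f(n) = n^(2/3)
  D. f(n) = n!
A < C < B < D

Comparing growth rates:
A = n^(1/3) is O(n^(1/3))
C = n^(2/3) is O(n^(2/3))
B = n³ + n² is O(n³)
D = n! is O(n!)

Therefore, the order from slowest to fastest is: A < C < B < D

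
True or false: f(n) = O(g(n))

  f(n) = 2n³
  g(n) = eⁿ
True

f(n) = 2n³ is O(n³), and g(n) = eⁿ is O(eⁿ).
Since O(n³) ⊆ O(eⁿ) (f grows no faster than g), f(n) = O(g(n)) is true.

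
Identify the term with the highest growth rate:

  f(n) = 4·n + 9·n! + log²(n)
9·n!

Looking at each term:
  - 4·n is O(n)
  - 9·n! is O(n!)
  - log²(n) is O(log² n)

The term 9·n! (O(n!)) grows fastest and dominates all others.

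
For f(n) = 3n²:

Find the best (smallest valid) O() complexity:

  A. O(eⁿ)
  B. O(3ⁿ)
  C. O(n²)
C

f(n) = 3n² is O(n²).
All listed options are valid Big-O bounds (upper bounds),
but O(n²) is the tightest (smallest valid bound).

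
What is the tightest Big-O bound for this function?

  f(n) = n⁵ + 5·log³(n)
O(n⁵)

The dominant term in n⁵ + 5·log³(n) is n⁵, which is Θ(n⁵).
Lower-order terms (5·log³(n)) are asymptotically negligible.
Constants are absorbed, so the tightest bound is O(n⁵).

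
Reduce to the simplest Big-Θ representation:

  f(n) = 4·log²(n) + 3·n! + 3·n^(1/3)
Θ(n!)

Order the terms by growth rate: 4·log²(n) ≺ 3·n^(1/3) ≺ 3·n!.
The fastest-growing term 3·n! dominates as n → ∞; dropping its constant factor gives Θ(n!).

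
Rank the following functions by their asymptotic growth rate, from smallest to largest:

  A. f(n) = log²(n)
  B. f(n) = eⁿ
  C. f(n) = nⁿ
A < B < C

Comparing growth rates:
A = log²(n) is O(log² n)
B = eⁿ is O(eⁿ)
C = nⁿ is O(nⁿ)

Therefore, the order from slowest to fastest is: A < B < C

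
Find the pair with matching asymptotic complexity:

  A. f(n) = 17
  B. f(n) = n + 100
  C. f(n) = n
B and C

Examining each function:
  A. 17 is O(1)
  B. n + 100 is O(n)
  C. n is O(n)

Functions B and C both have the same complexity class.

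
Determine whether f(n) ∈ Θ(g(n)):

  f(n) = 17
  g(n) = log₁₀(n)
False

f(n) = 17 is O(1), and g(n) = log₁₀(n) is O(log n).
Since they have different growth rates, f(n) = Θ(g(n)) is false.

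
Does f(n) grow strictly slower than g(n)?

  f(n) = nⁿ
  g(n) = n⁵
False

f(n) = nⁿ is O(nⁿ), and g(n) = n⁵ is O(n⁵).
Since O(nⁿ) grows faster than or equal to O(n⁵), f(n) = o(g(n)) is false.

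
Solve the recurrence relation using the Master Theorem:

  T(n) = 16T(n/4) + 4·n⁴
Θ(n⁴)

Master Theorem: a = 16, b = 4, f(n) = 4·n⁴.
Compute the critical exponent d = log₄(16) = 2.
Compare f(n) = Θ(n⁴) against n^d:
  k = 4 > d = 2, so f(n) = Ω(n^(d+ε)) — Case 3.
  Regularity: a·(n/b)^4/n^4 = a/b^4 = 16/256 < 1 ✓.
  The top-level work dominates: T(n) = Θ(f(n)) = Θ(n⁴).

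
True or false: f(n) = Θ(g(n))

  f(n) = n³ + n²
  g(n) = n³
True

f(n) = n³ + n² and g(n) = n³ are both O(n³).
Since they have the same asymptotic growth rate, f(n) = Θ(g(n)) is true.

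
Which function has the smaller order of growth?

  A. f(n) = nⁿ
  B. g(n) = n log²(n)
B

f(n) = nⁿ is O(nⁿ), while g(n) = n log²(n) is O(n log² n).
Since O(n log² n) grows slower than O(nⁿ), g(n) is dominated.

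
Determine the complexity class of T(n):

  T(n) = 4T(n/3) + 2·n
Θ(n^log₃(4))

Master Theorem: a = 4, b = 3, f(n) = 2·n.
Compute the critical exponent d = log₃(4) = 1.262.
Compare f(n) = Θ(n) against n^d:
  k = 1 < d = 1.262, so f(n) = O(n^(d-ε)) — Case 1.
  The recursion cost dominates: T(n) = Θ(n^d) = Θ(n^log₃(4)).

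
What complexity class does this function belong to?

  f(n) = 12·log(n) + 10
O(log n)

The dominant term in 12·log(n) + 10 is 12·log(n), which is Θ(log n).
Lower-order terms (10) are asymptotically negligible.
Constants are absorbed, so the tightest bound is O(log n).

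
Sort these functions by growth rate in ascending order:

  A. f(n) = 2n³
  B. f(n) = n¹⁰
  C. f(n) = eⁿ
A < B < C

Comparing growth rates:
A = 2n³ is O(n³)
B = n¹⁰ is O(n¹⁰)
C = eⁿ is O(eⁿ)

Therefore, the order from slowest to fastest is: A < B < C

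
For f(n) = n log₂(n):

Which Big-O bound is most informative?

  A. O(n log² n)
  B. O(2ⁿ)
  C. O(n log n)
C

f(n) = n log₂(n) is O(n log n).
All listed options are valid Big-O bounds (upper bounds),
but O(n log n) is the tightest (smallest valid bound).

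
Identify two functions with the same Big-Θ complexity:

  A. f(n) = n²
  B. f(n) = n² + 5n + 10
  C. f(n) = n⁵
A and B

Examining each function:
  A. n² is O(n²)
  B. n² + 5n + 10 is O(n²)
  C. n⁵ is O(n⁵)

Functions A and B both have the same complexity class.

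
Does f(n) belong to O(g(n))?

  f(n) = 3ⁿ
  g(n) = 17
False

f(n) = 3ⁿ is O(3ⁿ), and g(n) = 17 is O(1).
Since O(3ⁿ) grows faster than O(1), f(n) = O(g(n)) is false.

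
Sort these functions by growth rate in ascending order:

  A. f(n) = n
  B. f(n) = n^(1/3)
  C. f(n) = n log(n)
B < A < C

Comparing growth rates:
B = n^(1/3) is O(n^(1/3))
A = n is O(n)
C = n log(n) is O(n log n)

Therefore, the order from slowest to fastest is: B < A < C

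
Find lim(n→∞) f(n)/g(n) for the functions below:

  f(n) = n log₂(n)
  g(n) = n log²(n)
0

Since n log₂(n) (O(n log n)) grows slower than n log²(n) (O(n log² n)),
the ratio f(n)/g(n) → 0 as n → ∞.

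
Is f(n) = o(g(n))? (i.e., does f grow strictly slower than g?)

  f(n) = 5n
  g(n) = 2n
False

f(n) = 5n is O(n), and g(n) = 2n is O(n).
Since they have the same growth rate, f(n) = o(g(n)) is false.
(f = o(g) requires f to grow strictly slower, not equal.)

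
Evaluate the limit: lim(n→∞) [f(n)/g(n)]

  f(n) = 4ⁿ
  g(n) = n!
0

Since 4ⁿ (O(4ⁿ)) grows slower than n! (O(n!)),
the ratio f(n)/g(n) → 0 as n → ∞.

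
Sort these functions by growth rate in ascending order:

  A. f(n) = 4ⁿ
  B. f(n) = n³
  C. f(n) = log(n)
C < B < A

Comparing growth rates:
C = log(n) is O(log n)
B = n³ is O(n³)
A = 4ⁿ is O(4ⁿ)

Therefore, the order from slowest to fastest is: C < B < A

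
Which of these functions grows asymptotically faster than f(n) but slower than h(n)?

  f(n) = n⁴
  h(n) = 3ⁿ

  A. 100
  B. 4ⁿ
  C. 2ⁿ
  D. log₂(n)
C

We need g(n) with n⁴ = o(g(n)) and g(n) = o(3ⁿ), i.e. O(n⁴) ≺ g ≺ O(3ⁿ).
Check each option:
  A. 100 — O(1) does not grow strictly faster than f(n)
  B. 4ⁿ — O(4ⁿ) does not grow strictly slower than h(n)
  C. 2ⁿ — O(2ⁿ) is strictly between O(n⁴) and O(3ⁿ) ✓
  D. log₂(n) — O(log n) does not grow strictly faster than f(n)

Only option C (2ⁿ) lies strictly between.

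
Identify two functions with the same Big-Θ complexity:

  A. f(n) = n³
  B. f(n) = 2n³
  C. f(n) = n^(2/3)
A and B

Examining each function:
  A. n³ is O(n³)
  B. 2n³ is O(n³)
  C. n^(2/3) is O(n^(2/3))

Functions A and B both have the same complexity class.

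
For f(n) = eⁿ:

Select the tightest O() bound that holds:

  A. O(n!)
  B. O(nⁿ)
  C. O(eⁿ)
C

f(n) = eⁿ is O(eⁿ).
All listed options are valid Big-O bounds (upper bounds),
but O(eⁿ) is the tightest (smallest valid bound).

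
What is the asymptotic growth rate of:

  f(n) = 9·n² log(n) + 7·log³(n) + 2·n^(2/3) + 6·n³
Θ(n³)

Order the terms by growth rate: 7·log³(n) ≺ 2·n^(2/3) ≺ 9·n² log(n) ≺ 6·n³.
The fastest-growing term 6·n³ dominates as n → ∞; dropping its constant factor gives Θ(n³).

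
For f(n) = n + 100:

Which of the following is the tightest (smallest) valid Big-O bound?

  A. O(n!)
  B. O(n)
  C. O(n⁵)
B

f(n) = n + 100 is O(n).
All listed options are valid Big-O bounds (upper bounds),
but O(n) is the tightest (smallest valid bound).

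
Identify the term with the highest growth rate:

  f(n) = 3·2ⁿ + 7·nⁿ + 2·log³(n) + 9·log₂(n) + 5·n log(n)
7·nⁿ

Looking at each term:
  - 3·2ⁿ is O(2ⁿ)
  - 7·nⁿ is O(nⁿ)
  - 2·log³(n) is O(log³ n)
  - 9·log₂(n) is O(log n)
  - 5·n log(n) is O(n log n)

The term 7·nⁿ (O(nⁿ)) grows fastest and dominates all others.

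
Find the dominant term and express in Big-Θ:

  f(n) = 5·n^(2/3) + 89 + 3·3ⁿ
Θ(3ⁿ)

Order the terms by growth rate: 89 ≺ 5·n^(2/3) ≺ 3·3ⁿ.
The fastest-growing term 3·3ⁿ dominates as n → ∞; dropping its constant factor gives Θ(3ⁿ).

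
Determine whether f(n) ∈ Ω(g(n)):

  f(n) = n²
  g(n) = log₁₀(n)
True

f(n) = n² is O(n²), and g(n) = log₁₀(n) is O(log n).
Since O(n²) grows at least as fast as O(log n), f(n) = Ω(g(n)) is true.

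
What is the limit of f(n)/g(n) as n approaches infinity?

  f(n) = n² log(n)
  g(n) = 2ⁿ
0

Since n² log(n) (O(n² log n)) grows slower than 2ⁿ (O(2ⁿ)),
the ratio f(n)/g(n) → 0 as n → ∞.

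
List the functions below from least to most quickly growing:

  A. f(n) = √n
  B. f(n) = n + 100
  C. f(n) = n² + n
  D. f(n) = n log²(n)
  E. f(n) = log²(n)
E < A < B < D < C

Comparing growth rates:
E = log²(n) is O(log² n)
A = √n is O(√n)
B = n + 100 is O(n)
D = n log²(n) is O(n log² n)
C = n² + n is O(n²)

Therefore, the order from slowest to fastest is: E < A < B < D < C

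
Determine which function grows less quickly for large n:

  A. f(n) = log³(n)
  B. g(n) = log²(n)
B

f(n) = log³(n) is O(log³ n), while g(n) = log²(n) is O(log² n).
Since O(log² n) grows slower than O(log³ n), g(n) is dominated.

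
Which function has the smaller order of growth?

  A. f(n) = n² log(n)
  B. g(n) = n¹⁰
A

f(n) = n² log(n) is O(n² log n), while g(n) = n¹⁰ is O(n¹⁰).
Since O(n² log n) grows slower than O(n¹⁰), f(n) is dominated.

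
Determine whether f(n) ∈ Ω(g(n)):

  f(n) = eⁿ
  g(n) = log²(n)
True

f(n) = eⁿ is O(eⁿ), and g(n) = log²(n) is O(log² n).
Since O(eⁿ) grows at least as fast as O(log² n), f(n) = Ω(g(n)) is true.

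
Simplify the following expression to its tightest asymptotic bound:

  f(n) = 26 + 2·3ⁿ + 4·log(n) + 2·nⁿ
Θ(nⁿ)

Order the terms by growth rate: 26 ≺ 4·log(n) ≺ 2·3ⁿ ≺ 2·nⁿ.
The fastest-growing term 2·nⁿ dominates as n → ∞; dropping its constant factor gives Θ(nⁿ).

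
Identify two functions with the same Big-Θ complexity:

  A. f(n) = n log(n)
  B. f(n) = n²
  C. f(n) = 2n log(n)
A and C

Examining each function:
  A. n log(n) is O(n log n)
  B. n² is O(n²)
  C. 2n log(n) is O(n log n)

Functions A and C both have the same complexity class.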